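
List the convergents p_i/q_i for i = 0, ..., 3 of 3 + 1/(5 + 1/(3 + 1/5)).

Using the convergent recurrence p_i = a_i*p_{i-1} + p_{i-2}, q_i = a_i*q_{i-1} + q_{i-2} with p_{-2}=0, p_{-1}=1, q_{-2}=1, q_{-1}=0:
  i=0: a_0=3, p_0 = 3*1 + 0 = 3, q_0 = 3*0 + 1 = 1.
  i=1: a_1=5, p_1 = 5*3 + 1 = 16, q_1 = 5*1 + 0 = 5.
  i=2: a_2=3, p_2 = 3*16 + 3 = 51, q_2 = 3*5 + 1 = 16.
  i=3: a_3=5, p_3 = 5*51 + 16 = 271, q_3 = 5*16 + 5 = 85.

3/1, 16/5, 51/16, 271/85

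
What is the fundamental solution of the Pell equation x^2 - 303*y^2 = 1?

First expand sqrt(303) as a continued fraction. With x_i = (sqrt(303) + m_i)/d_i and (m_0, d_0) = (0, 1): a_0 = floor(sqrt(303)) = 17, since 17^2 = 289 <= 303 < 324 = 18^2.
Iterate m_{i+1} = d_i*a_i - m_i, d_{i+1} = (303 - m_{i+1}^2)/d_i, a_{i+1} = floor((a_0 + m_{i+1})/d_{i+1}):
  m_1 = 1*17 - 0 = 17, d_1 = (303 - 17^2)/1 = 14/1 = 14, a_1 = floor((17 + 17)/14) = 2.
  m_2 = 14*2 - 17 = 11, d_2 = (303 - 11^2)/14 = 182/14 = 13, a_2 = floor((17 + 11)/13) = 2.
  m_3 = 13*2 - 11 = 15, d_3 = (303 - 15^2)/13 = 78/13 = 6, a_3 = floor((17 + 15)/6) = 5.
  m_4 = 6*5 - 15 = 15, d_4 = (303 - 15^2)/6 = 78/6 = 13, a_4 = floor((17 + 15)/13) = 2.
  m_5 = 13*2 - 15 = 11, d_5 = (303 - 11^2)/13 = 182/13 = 14, a_5 = floor((17 + 11)/14) = 2.
  m_6 = 14*2 - 11 = 17, d_6 = (303 - 17^2)/14 = 14/14 = 1, a_6 = floor((17 + 17)/1) = 34.
  m_7 = 1*34 - 17 = 17, d_7 = (303 - 17^2)/1 = 14/1 = 14: (m_7, d_7) = (m_1, d_1) = (17, 14), so from here the quotients repeat a_1, ..., a_6; the period length is 6.
So sqrt(303) = [17; (2, 2, 5, 2, 2, 34)] with period length k = 6.
k is even, so the fundamental solution of x^2 - 303y^2 = 1 is (p_{k-1}, q_{k-1}) = (p_5, q_5); compute convergents through index 5.
Convergents (p_i = a_i*p_{i-1} + p_{i-2}, q_i = a_i*q_{i-1} + q_{i-2} with p_{-2}=0, p_{-1}=1, q_{-2}=1, q_{-1}=0):
  i=0: a_0=17, p_0 = 17*1 + 0 = 17, q_0 = 17*0 + 1 = 1.
  i=1: a_1=2, p_1 = 2*17 + 1 = 35, q_1 = 2*1 + 0 = 2.
  i=2: a_2=2, p_2 = 2*35 + 17 = 87, q_2 = 2*2 + 1 = 5.
  i=3: a_3=5, p_3 = 5*87 + 35 = 470, q_3 = 5*5 + 2 = 27.
  i=4: a_4=2, p_4 = 2*470 + 87 = 1027, q_4 = 2*27 + 5 = 59.
  i=5: a_5=2, p_5 = 2*1027 + 470 = 2524, q_5 = 2*59 + 27 = 145.
Check: 2524^2 - 303*145^2 = 6370576 - 6370575 = 1, so (x, y) = (2524, 145) solves the equation, and by the theorem it is the least positive solution.

(x, y) = (2524, 145)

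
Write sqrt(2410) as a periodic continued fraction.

Write x_i = (sqrt(2410) + m_i)/d_i with (m_0, d_0) = (0, 1). a_0 = floor(sqrt(2410)) = 49, since 49^2 = 2401 <= 2410 < 2500 = 50^2.
Iterate m_{i+1} = d_i*a_i - m_i, d_{i+1} = (2410 - m_{i+1}^2)/d_i, a_{i+1} = floor((a_0 + m_{i+1})/d_{i+1}):
  m_1 = 1*49 - 0 = 49, d_1 = (2410 - 49^2)/1 = 9/1 = 9, a_1 = floor((49 + 49)/9) = 10.
  m_2 = 9*10 - 49 = 41, d_2 = (2410 - 41^2)/9 = 729/9 = 81, a_2 = floor((49 + 41)/81) = 1.
  m_3 = 81*1 - 41 = 40, d_3 = (2410 - 40^2)/81 = 810/81 = 10, a_3 = floor((49 + 40)/10) = 8.
  m_4 = 10*8 - 40 = 40, d_4 = (2410 - 40^2)/10 = 810/10 = 81, a_4 = floor((49 + 40)/81) = 1.
  m_5 = 81*1 - 40 = 41, d_5 = (2410 - 41^2)/81 = 729/81 = 9, a_5 = floor((49 + 41)/9) = 10.
  m_6 = 9*10 - 41 = 49, d_6 = (2410 - 49^2)/9 = 9/9 = 1, a_6 = floor((49 + 49)/1) = 98.
  m_7 = 1*98 - 49 = 49, d_7 = (2410 - 49^2)/1 = 9/1 = 9: (m_7, d_7) = (m_1, d_1) = (49, 9), so from here the quotients repeat a_1, ..., a_6; the period length is 6.
Hence the expansion of sqrt(2410) is a_0 = 49 followed by the repeating block 10, 1, 8, 1, 10, 98 (period 6).

[49; (10, 1, 8, 1, 10, 98)]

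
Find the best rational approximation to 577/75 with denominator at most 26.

Expand x = 577/75 as a continued fraction with the Euclidean algorithm:
  577 = 7*75 + 52, so a_0 = 7.
  75 = 1*52 + 23, so a_1 = 1.
  52 = 2*23 + 6, so a_2 = 2.
  23 = 3*6 + 5, so a_3 = 3.
  6 = 1*5 + 1, so a_4 = 1.
  5 = 5*1 + 0, so a_5 = 5.
so x = [7; 1, 2, 3, 1, 5].
Convergents (p_i = a_i*p_{i-1} + p_{i-2}, q_i = a_i*q_{i-1} + q_{i-2} with p_{-2}=0, p_{-1}=1, q_{-2}=1, q_{-1}=0), until the denominator exceeds 26:
  i=0: a_0=7, p_0 = 7*1 + 0 = 7, q_0 = 7*0 + 1 = 1.
  i=1: a_1=1, p_1 = 1*7 + 1 = 8, q_1 = 1*1 + 0 = 1.
  i=2: a_2=2, p_2 = 2*8 + 7 = 23, q_2 = 2*1 + 1 = 3.
  i=3: a_3=3, p_3 = 3*23 + 8 = 77, q_3 = 3*3 + 1 = 10.
  i=4: a_4=1, p_4 = 1*77 + 23 = 100, q_4 = 1*10 + 3 = 13.
  i=5: a_5=5, p_5 = 5*100 + 77 = 577, q_5 = 5*13 + 10 = 75.
q_5 = 75 > 26, so the last convergent with denominator <= 26 is p_4/q_4 = 100/13.
The closest fraction with denominator <= 26 is either p_4/q_4 or the intermediate fraction (k*p_4 + p_3)/(k*q_4 + q_3) with the largest k >= 1 whose denominator stays <= 26; these approach x as k grows, and every other convergent or intermediate fraction in range is farther away.
Largest k: floor((26 - q_3)/q_4) = floor((26 - 10)/13) = 1.
That gives (1*100 + 77)/(1*13 + 10) = 177/23.
Compare the errors: |x - 100/13| = |577*13 - 100*75|/(75*13) = 1/975, and |x - 177/23| = |577*23 - 177*75|/(75*23) = 4/1725.
Cross-multiplying, 1*1725 = 1725 < 3900 = 4*975, so 1/975 is smaller: the convergent 100/13 is closer to x than 177/23.

100/13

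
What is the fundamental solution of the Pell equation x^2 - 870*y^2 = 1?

First expand sqrt(870) as a continued fraction. With x_i = (sqrt(870) + m_i)/d_i and (m_0, d_0) = (0, 1): a_0 = floor(sqrt(870)) = 29, since 29^2 = 841 <= 870 < 900 = 30^2.
Iterate m_{i+1} = d_i*a_i - m_i, d_{i+1} = (870 - m_{i+1}^2)/d_i, a_{i+1} = floor((a_0 + m_{i+1})/d_{i+1}):
  m_1 = 1*29 - 0 = 29, d_1 = (870 - 29^2)/1 = 29/1 = 29, a_1 = floor((29 + 29)/29) = 2.
  m_2 = 29*2 - 29 = 29, d_2 = (870 - 29^2)/29 = 29/29 = 1, a_2 = floor((29 + 29)/1) = 58.
  m_3 = 1*58 - 29 = 29, d_3 = (870 - 29^2)/1 = 29/1 = 29: (m_3, d_3) = (m_1, d_1) = (29, 29), so from here the quotients repeat a_1, a_2; the period length is 2.
So sqrt(870) = [29; (2, 58)] with period length k = 2.
k is even, so the fundamental solution of x^2 - 870y^2 = 1 is (p_{k-1}, q_{k-1}) = (p_1, q_1); compute convergents through index 1.
Convergents (p_i = a_i*p_{i-1} + p_{i-2}, q_i = a_i*q_{i-1} + q_{i-2} with p_{-2}=0, p_{-1}=1, q_{-2}=1, q_{-1}=0):
  i=0: a_0=29, p_0 = 29*1 + 0 = 29, q_0 = 29*0 + 1 = 1.
  i=1: a_1=2, p_1 = 2*29 + 1 = 59, q_1 = 2*1 + 0 = 2.
Check: 59^2 - 870*2^2 = 3481 - 3480 = 1, so (x, y) = (59, 2) solves the equation, and by the theorem it is the least positive solution.

(x, y) = (59, 2)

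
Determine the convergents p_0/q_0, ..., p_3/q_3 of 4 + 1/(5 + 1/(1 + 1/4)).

4/1, 21/5, 25/6, 121/29

Using the convergent recurrence p_i = a_i*p_{i-1} + p_{i-2}, q_i = a_i*q_{i-1} + q_{i-2} with p_{-2}=0, p_{-1}=1, q_{-2}=1, q_{-1}=0:
  i=0: a_0=4, p_0 = 4*1 + 0 = 4, q_0 = 4*0 + 1 = 1.
  i=1: a_1=5, p_1 = 5*4 + 1 = 21, q_1 = 5*1 + 0 = 5.
  i=2: a_2=1, p_2 = 1*21 + 4 = 25, q_2 = 1*5 + 1 = 6.
  i=3: a_3=4, p_3 = 4*25 + 21 = 121, q_3 = 4*6 + 5 = 29.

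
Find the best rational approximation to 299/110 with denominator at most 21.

19/7

Expand x = 299/110 as a continued fraction with the Euclidean algorithm:
  299 = 2*110 + 79, so a_0 = 2.
  110 = 1*79 + 31, so a_1 = 1.
  79 = 2*31 + 17, so a_2 = 2.
  31 = 1*17 + 14, so a_3 = 1.
  17 = 1*14 + 3, so a_4 = 1.
  14 = 4*3 + 2, so a_5 = 4.
  3 = 1*2 + 1, so a_6 = 1.
  2 = 2*1 + 0, so a_7 = 2.
so x = [2; 1, 2, 1, 1, 4, 1, 2].
Convergents (p_i = a_i*p_{i-1} + p_{i-2}, q_i = a_i*q_{i-1} + q_{i-2} with p_{-2}=0, p_{-1}=1, q_{-2}=1, q_{-1}=0), until the denominator exceeds 21:
  i=0: a_0=2, p_0 = 2*1 + 0 = 2, q_0 = 2*0 + 1 = 1.
  i=1: a_1=1, p_1 = 1*2 + 1 = 3, q_1 = 1*1 + 0 = 1.
  i=2: a_2=2, p_2 = 2*3 + 2 = 8, q_2 = 2*1 + 1 = 3.
  i=3: a_3=1, p_3 = 1*8 + 3 = 11, q_3 = 1*3 + 1 = 4.
  i=4: a_4=1, p_4 = 1*11 + 8 = 19, q_4 = 1*4 + 3 = 7.
  i=5: a_5=4, p_5 = 4*19 + 11 = 87, q_5 = 4*7 + 4 = 32.
q_5 = 32 > 21, so the last convergent with denominator <= 21 is p_4/q_4 = 19/7.
The closest fraction with denominator <= 21 is either p_4/q_4 or the intermediate fraction (k*p_4 + p_3)/(k*q_4 + q_3) with the largest k >= 1 whose denominator stays <= 21; these approach x as k grows, and every other convergent or intermediate fraction in range is farther away.
Largest k: floor((21 - q_3)/q_4) = floor((21 - 4)/7) = 2.
That gives (2*19 + 11)/(2*7 + 4) = 49/18.
Compare the errors: |x - 19/7| = |299*7 - 19*110|/(110*7) = 3/770, and |x - 49/18| = |299*18 - 49*110|/(110*18) = 8/1980.
Cross-multiplying, 3*1980 = 5940 < 6160 = 8*770, so 3/770 is smaller: the convergent 19/7 is closer to x than 49/18.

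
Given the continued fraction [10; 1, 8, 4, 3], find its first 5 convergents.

Using the convergent recurrence p_i = a_i*p_{i-1} + p_{i-2}, q_i = a_i*q_{i-1} + q_{i-2} with p_{-2}=0, p_{-1}=1, q_{-2}=1, q_{-1}=0:
  i=0: a_0=10, p_0 = 10*1 + 0 = 10, q_0 = 10*0 + 1 = 1.
  i=1: a_1=1, p_1 = 1*10 + 1 = 11, q_1 = 1*1 + 0 = 1.
  i=2: a_2=8, p_2 = 8*11 + 10 = 98, q_2 = 8*1 + 1 = 9.
  i=3: a_3=4, p_3 = 4*98 + 11 = 403, q_3 = 4*9 + 1 = 37.
  i=4: a_4=3, p_4 = 3*403 + 98 = 1307, q_4 = 3*37 + 9 = 120.

10/1, 11/1, 98/9, 403/37, 1307/120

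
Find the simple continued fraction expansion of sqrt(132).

[11; (2, 22)]

Write x_i = (sqrt(132) + m_i)/d_i with (m_0, d_0) = (0, 1). a_0 = floor(sqrt(132)) = 11, since 11^2 = 121 <= 132 < 144 = 12^2.
Iterate m_{i+1} = d_i*a_i - m_i, d_{i+1} = (132 - m_{i+1}^2)/d_i, a_{i+1} = floor((a_0 + m_{i+1})/d_{i+1}):
  m_1 = 1*11 - 0 = 11, d_1 = (132 - 11^2)/1 = 11/1 = 11, a_1 = floor((11 + 11)/11) = 2.
  m_2 = 11*2 - 11 = 11, d_2 = (132 - 11^2)/11 = 11/11 = 1, a_2 = floor((11 + 11)/1) = 22.
  m_3 = 1*22 - 11 = 11, d_3 = (132 - 11^2)/1 = 11/1 = 11: (m_3, d_3) = (m_1, d_1) = (11, 11), so from here the quotients repeat a_1, a_2; the period length is 2.
Hence the expansion of sqrt(132) is a_0 = 11 followed by the repeating block 2, 22 (period 2).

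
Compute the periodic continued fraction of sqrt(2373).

[48; (1, 2, 2, 23, 1, 12, 1, 23, 2, 2, 1, 96)]

Write x_i = (sqrt(2373) + m_i)/d_i with (m_0, d_0) = (0, 1). a_0 = floor(sqrt(2373)) = 48, since 48^2 = 2304 <= 2373 < 2401 = 49^2.
Iterate m_{i+1} = d_i*a_i - m_i, d_{i+1} = (2373 - m_{i+1}^2)/d_i, a_{i+1} = floor((a_0 + m_{i+1})/d_{i+1}):
  m_1 = 1*48 - 0 = 48, d_1 = (2373 - 48^2)/1 = 69/1 = 69, a_1 = floor((48 + 48)/69) = 1.
  m_2 = 69*1 - 48 = 21, d_2 = (2373 - 21^2)/69 = 1932/69 = 28, a_2 = floor((48 + 21)/28) = 2.
  m_3 = 28*2 - 21 = 35, d_3 = (2373 - 35^2)/28 = 1148/28 = 41, a_3 = floor((48 + 35)/41) = 2.
  m_4 = 41*2 - 35 = 47, d_4 = (2373 - 47^2)/41 = 164/41 = 4, a_4 = floor((48 + 47)/4) = 23.
  m_5 = 4*23 - 47 = 45, d_5 = (2373 - 45^2)/4 = 348/4 = 87, a_5 = floor((48 + 45)/87) = 1.
  m_6 = 87*1 - 45 = 42, d_6 = (2373 - 42^2)/87 = 609/87 = 7, a_6 = floor((48 + 42)/7) = 12.
  m_7 = 7*12 - 42 = 42, d_7 = (2373 - 42^2)/7 = 609/7 = 87, a_7 = floor((48 + 42)/87) = 1.
  m_8 = 87*1 - 42 = 45, d_8 = (2373 - 45^2)/87 = 348/87 = 4, a_8 = floor((48 + 45)/4) = 23.
  m_9 = 4*23 - 45 = 47, d_9 = (2373 - 47^2)/4 = 164/4 = 41, a_9 = floor((48 + 47)/41) = 2.
  m_10 = 41*2 - 47 = 35, d_10 = (2373 - 35^2)/41 = 1148/41 = 28, a_10 = floor((48 + 35)/28) = 2.
  m_11 = 28*2 - 35 = 21, d_11 = (2373 - 21^2)/28 = 1932/28 = 69, a_11 = floor((48 + 21)/69) = 1.
  m_12 = 69*1 - 21 = 48, d_12 = (2373 - 48^2)/69 = 69/69 = 1, a_12 = floor((48 + 48)/1) = 96.
  m_13 = 1*96 - 48 = 48, d_13 = (2373 - 48^2)/1 = 69/1 = 69: (m_13, d_13) = (m_1, d_1) = (48, 69), so from here the quotients repeat a_1, ..., a_12; the period length is 12.
Hence the expansion of sqrt(2373) is a_0 = 48 followed by the repeating block 1, 2, 2, 23, 1, 12, 1, 23, 2, 2, 1, 96 (period 12).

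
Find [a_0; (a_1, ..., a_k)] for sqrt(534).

Write x_i = (sqrt(534) + m_i)/d_i with (m_0, d_0) = (0, 1). a_0 = floor(sqrt(534)) = 23, since 23^2 = 529 <= 534 < 576 = 24^2.
Iterate m_{i+1} = d_i*a_i - m_i, d_{i+1} = (534 - m_{i+1}^2)/d_i, a_{i+1} = floor((a_0 + m_{i+1})/d_{i+1}):
  m_1 = 1*23 - 0 = 23, d_1 = (534 - 23^2)/1 = 5/1 = 5, a_1 = floor((23 + 23)/5) = 9.
  m_2 = 5*9 - 23 = 22, d_2 = (534 - 22^2)/5 = 50/5 = 10, a_2 = floor((23 + 22)/10) = 4.
  m_3 = 10*4 - 22 = 18, d_3 = (534 - 18^2)/10 = 210/10 = 21, a_3 = floor((23 + 18)/21) = 1.
  m_4 = 21*1 - 18 = 3, d_4 = (534 - 3^2)/21 = 525/21 = 25, a_4 = floor((23 + 3)/25) = 1.
  m_5 = 25*1 - 3 = 22, d_5 = (534 - 22^2)/25 = 50/25 = 2, a_5 = floor((23 + 22)/2) = 22.
  m_6 = 2*22 - 22 = 22, d_6 = (534 - 22^2)/2 = 50/2 = 25, a_6 = floor((23 + 22)/25) = 1.
  m_7 = 25*1 - 22 = 3, d_7 = (534 - 3^2)/25 = 525/25 = 21, a_7 = floor((23 + 3)/21) = 1.
  m_8 = 21*1 - 3 = 18, d_8 = (534 - 18^2)/21 = 210/21 = 10, a_8 = floor((23 + 18)/10) = 4.
  m_9 = 10*4 - 18 = 22, d_9 = (534 - 22^2)/10 = 50/10 = 5, a_9 = floor((23 + 22)/5) = 9.
  m_10 = 5*9 - 22 = 23, d_10 = (534 - 23^2)/5 = 5/5 = 1, a_10 = floor((23 + 23)/1) = 46.
  m_11 = 1*46 - 23 = 23, d_11 = (534 - 23^2)/1 = 5/1 = 5: (m_11, d_11) = (m_1, d_1) = (23, 5), so from here the quotients repeat a_1, ..., a_10; the period length is 10.
Hence the expansion of sqrt(534) is a_0 = 23 followed by the repeating block 9, 4, 1, 1, 22, 1, 1, 4, 9, 46 (period 10).

[23; (9, 4, 1, 1, 22, 1, 1, 4, 9, 46)]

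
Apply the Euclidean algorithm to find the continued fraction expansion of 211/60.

Run the Euclidean algorithm on 211 and 60; the successive quotients are the partial quotients a_0, a_1, ... (each step inverts the fractional part left over by the previous one):
  211 = 3*60 + 31, so a_0 = 3.
  60 = 1*31 + 29, so a_1 = 1.
  31 = 1*29 + 2, so a_2 = 1.
  29 = 14*2 + 1, so a_3 = 14.
  2 = 2*1 + 0, so a_4 = 2.
The remainder reaches 0 after 5 divisions, so the expansion has 5 partial quotients, read off in order.

[3; 1, 1, 14, 2]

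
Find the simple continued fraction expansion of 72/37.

Run the Euclidean algorithm on 72 and 37; the successive quotients are the partial quotients a_0, a_1, ... (each step inverts the fractional part left over by the previous one):
  72 = 1*37 + 35, so a_0 = 1.
  37 = 1*35 + 2, so a_1 = 1.
  35 = 17*2 + 1, so a_2 = 17.
  2 = 2*1 + 0, so a_3 = 2.
The remainder reaches 0 after 4 divisions, so the expansion has 4 partial quotients, read off in order.

[1; 1, 17, 2]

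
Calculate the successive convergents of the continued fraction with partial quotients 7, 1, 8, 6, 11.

7/1, 8/1, 71/9, 434/55, 4845/614

Using the convergent recurrence p_i = a_i*p_{i-1} + p_{i-2}, q_i = a_i*q_{i-1} + q_{i-2} with p_{-2}=0, p_{-1}=1, q_{-2}=1, q_{-1}=0:
  i=0: a_0=7, p_0 = 7*1 + 0 = 7, q_0 = 7*0 + 1 = 1.
  i=1: a_1=1, p_1 = 1*7 + 1 = 8, q_1 = 1*1 + 0 = 1.
  i=2: a_2=8, p_2 = 8*8 + 7 = 71, q_2 = 8*1 + 1 = 9.
  i=3: a_3=6, p_3 = 6*71 + 8 = 434, q_3 = 6*9 + 1 = 55.
  i=4: a_4=11, p_4 = 11*434 + 71 = 4845, q_4 = 11*55 + 9 = 614.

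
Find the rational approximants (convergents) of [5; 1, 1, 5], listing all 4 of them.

5/1, 6/1, 11/2, 61/11

Using the convergent recurrence p_i = a_i*p_{i-1} + p_{i-2}, q_i = a_i*q_{i-1} + q_{i-2} with p_{-2}=0, p_{-1}=1, q_{-2}=1, q_{-1}=0:
  i=0: a_0=5, p_0 = 5*1 + 0 = 5, q_0 = 5*0 + 1 = 1.
  i=1: a_1=1, p_1 = 1*5 + 1 = 6, q_1 = 1*1 + 0 = 1.
  i=2: a_2=1, p_2 = 1*6 + 5 = 11, q_2 = 1*1 + 1 = 2.
  i=3: a_3=5, p_3 = 5*11 + 6 = 61, q_3 = 5*2 + 1 = 11.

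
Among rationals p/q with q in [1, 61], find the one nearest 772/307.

Expand x = 772/307 as a continued fraction with the Euclidean algorithm:
  772 = 2*307 + 158, so a_0 = 2.
  307 = 1*158 + 149, so a_1 = 1.
  158 = 1*149 + 9, so a_2 = 1.
  149 = 16*9 + 5, so a_3 = 16.
  9 = 1*5 + 4, so a_4 = 1.
  5 = 1*4 + 1, so a_5 = 1.
  4 = 4*1 + 0, so a_6 = 4.
so x = [2; 1, 1, 16, 1, 1, 4].
Convergents (p_i = a_i*p_{i-1} + p_{i-2}, q_i = a_i*q_{i-1} + q_{i-2} with p_{-2}=0, p_{-1}=1, q_{-2}=1, q_{-1}=0), until the denominator exceeds 61:
  i=0: a_0=2, p_0 = 2*1 + 0 = 2, q_0 = 2*0 + 1 = 1.
  i=1: a_1=1, p_1 = 1*2 + 1 = 3, q_1 = 1*1 + 0 = 1.
  i=2: a_2=1, p_2 = 1*3 + 2 = 5, q_2 = 1*1 + 1 = 2.
  i=3: a_3=16, p_3 = 16*5 + 3 = 83, q_3 = 16*2 + 1 = 33.
  i=4: a_4=1, p_4 = 1*83 + 5 = 88, q_4 = 1*33 + 2 = 35.
  i=5: a_5=1, p_5 = 1*88 + 83 = 171, q_5 = 1*35 + 33 = 68.
q_5 = 68 > 61, so the last convergent with denominator <= 61 is p_4/q_4 = 88/35.
The closest fraction with denominator <= 61 is either p_4/q_4 or the intermediate fraction (k*p_4 + p_3)/(k*q_4 + q_3) with the largest k >= 1 whose denominator stays <= 61; these approach x as k grows, and every other convergent or intermediate fraction in range is farther away.
Largest k: floor((61 - q_3)/q_4) = floor((61 - 33)/35) = 0.
Since k = 0, no intermediate fraction beyond p_4/q_4 has denominator <= 61, so the convergent 88/35 is the closest (its error is |772*35 - 88*307|/(307*35) = 4/10745).

88/35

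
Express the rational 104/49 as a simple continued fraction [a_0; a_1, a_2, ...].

Run the Euclidean algorithm on 104 and 49; the successive quotients are the partial quotients a_0, a_1, ... (each step inverts the fractional part left over by the previous one):
  104 = 2*49 + 6, so a_0 = 2.
  49 = 8*6 + 1, so a_1 = 8.
  6 = 6*1 + 0, so a_2 = 6.
The remainder reaches 0 after 3 divisions, so the expansion has 3 partial quotients, read off in order.

[2; 8, 6]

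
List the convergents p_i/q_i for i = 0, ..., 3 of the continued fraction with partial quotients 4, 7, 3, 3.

4/1, 29/7, 91/22, 302/73

Using the convergent recurrence p_i = a_i*p_{i-1} + p_{i-2}, q_i = a_i*q_{i-1} + q_{i-2} with p_{-2}=0, p_{-1}=1, q_{-2}=1, q_{-1}=0:
  i=0: a_0=4, p_0 = 4*1 + 0 = 4, q_0 = 4*0 + 1 = 1.
  i=1: a_1=7, p_1 = 7*4 + 1 = 29, q_1 = 7*1 + 0 = 7.
  i=2: a_2=3, p_2 = 3*29 + 4 = 91, q_2 = 3*7 + 1 = 22.
  i=3: a_3=3, p_3 = 3*91 + 29 = 302, q_3 = 3*22 + 7 = 73.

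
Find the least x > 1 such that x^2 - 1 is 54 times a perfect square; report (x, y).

(x, y) = (485, 66)

First expand sqrt(54) as a continued fraction. With x_i = (sqrt(54) + m_i)/d_i and (m_0, d_0) = (0, 1): a_0 = floor(sqrt(54)) = 7, since 7^2 = 49 <= 54 < 64 = 8^2.
Iterate m_{i+1} = d_i*a_i - m_i, d_{i+1} = (54 - m_{i+1}^2)/d_i, a_{i+1} = floor((a_0 + m_{i+1})/d_{i+1}):
  m_1 = 1*7 - 0 = 7, d_1 = (54 - 7^2)/1 = 5/1 = 5, a_1 = floor((7 + 7)/5) = 2.
  m_2 = 5*2 - 7 = 3, d_2 = (54 - 3^2)/5 = 45/5 = 9, a_2 = floor((7 + 3)/9) = 1.
  m_3 = 9*1 - 3 = 6, d_3 = (54 - 6^2)/9 = 18/9 = 2, a_3 = floor((7 + 6)/2) = 6.
  m_4 = 2*6 - 6 = 6, d_4 = (54 - 6^2)/2 = 18/2 = 9, a_4 = floor((7 + 6)/9) = 1.
  m_5 = 9*1 - 6 = 3, d_5 = (54 - 3^2)/9 = 45/9 = 5, a_5 = floor((7 + 3)/5) = 2.
  m_6 = 5*2 - 3 = 7, d_6 = (54 - 7^2)/5 = 5/5 = 1, a_6 = floor((7 + 7)/1) = 14.
  m_7 = 1*14 - 7 = 7, d_7 = (54 - 7^2)/1 = 5/1 = 5: (m_7, d_7) = (m_1, d_1) = (7, 5), so from here the quotients repeat a_1, ..., a_6; the period length is 6.
So sqrt(54) = [7; (2, 1, 6, 1, 2, 14)] with period length k = 6.
k is even, so the fundamental solution of x^2 - 54y^2 = 1 is (p_{k-1}, q_{k-1}) = (p_5, q_5); compute convergents through index 5.
Convergents (p_i = a_i*p_{i-1} + p_{i-2}, q_i = a_i*q_{i-1} + q_{i-2} with p_{-2}=0, p_{-1}=1, q_{-2}=1, q_{-1}=0):
  i=0: a_0=7, p_0 = 7*1 + 0 = 7, q_0 = 7*0 + 1 = 1.
  i=1: a_1=2, p_1 = 2*7 + 1 = 15, q_1 = 2*1 + 0 = 2.
  i=2: a_2=1, p_2 = 1*15 + 7 = 22, q_2 = 1*2 + 1 = 3.
  i=3: a_3=6, p_3 = 6*22 + 15 = 147, q_3 = 6*3 + 2 = 20.
  i=4: a_4=1, p_4 = 1*147 + 22 = 169, q_4 = 1*20 + 3 = 23.
  i=5: a_5=2, p_5 = 2*169 + 147 = 485, q_5 = 2*23 + 20 = 66.
Check: 485^2 - 54*66^2 = 235225 - 235224 = 1, so (x, y) = (485, 66) solves the equation, and by the theorem it is the least positive solution.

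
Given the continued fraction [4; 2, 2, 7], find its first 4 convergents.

4/1, 9/2, 22/5, 163/37

Using the convergent recurrence p_i = a_i*p_{i-1} + p_{i-2}, q_i = a_i*q_{i-1} + q_{i-2} with p_{-2}=0, p_{-1}=1, q_{-2}=1, q_{-1}=0:
  i=0: a_0=4, p_0 = 4*1 + 0 = 4, q_0 = 4*0 + 1 = 1.
  i=1: a_1=2, p_1 = 2*4 + 1 = 9, q_1 = 2*1 + 0 = 2.
  i=2: a_2=2, p_2 = 2*9 + 4 = 22, q_2 = 2*2 + 1 = 5.
  i=3: a_3=7, p_3 = 7*22 + 9 = 163, q_3 = 7*5 + 2 = 37.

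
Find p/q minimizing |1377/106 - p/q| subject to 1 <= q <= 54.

Expand x = 1377/106 as a continued fraction with the Euclidean algorithm:
  1377 = 12*106 + 105, so a_0 = 12.
  106 = 1*105 + 1, so a_1 = 1.
  105 = 105*1 + 0, so a_2 = 105.
so x = [12; 1, 105].
Convergents (p_i = a_i*p_{i-1} + p_{i-2}, q_i = a_i*q_{i-1} + q_{i-2} with p_{-2}=0, p_{-1}=1, q_{-2}=1, q_{-1}=0), until the denominator exceeds 54:
  i=0: a_0=12, p_0 = 12*1 + 0 = 12, q_0 = 12*0 + 1 = 1.
  i=1: a_1=1, p_1 = 1*12 + 1 = 13, q_1 = 1*1 + 0 = 1.
  i=2: a_2=105, p_2 = 105*13 + 12 = 1377, q_2 = 105*1 + 1 = 106.
q_2 = 106 > 54, so the last convergent with denominator <= 54 is p_1/q_1 = 13/1.
The closest fraction with denominator <= 54 is either p_1/q_1 or the intermediate fraction (k*p_1 + p_0)/(k*q_1 + q_0) with the largest k >= 1 whose denominator stays <= 54; these approach x as k grows, and every other convergent or intermediate fraction in range is farther away.
Largest k: floor((54 - q_0)/q_1) = floor((54 - 1)/1) = 53.
That gives (53*13 + 12)/(53*1 + 1) = 701/54.
Compare the errors: |x - 13/1| = |1377*1 - 13*106|/(106*1) = 1/106, and |x - 701/54| = |1377*54 - 701*106|/(106*54) = 52/5724.
Cross-multiplying, 52*106 = 5512 < 5724 = 1*5724, so 52/5724 is smaller: the intermediate fraction 701/54 is closer to x than 13/1.

701/54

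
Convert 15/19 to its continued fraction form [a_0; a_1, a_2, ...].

Run the Euclidean algorithm on 15 and 19; the successive quotients are the partial quotients a_0, a_1, ... (each step inverts the fractional part left over by the previous one):
  15 = 0*19 + 15, so a_0 = 0.
  19 = 1*15 + 4, so a_1 = 1.
  15 = 3*4 + 3, so a_2 = 3.
  4 = 1*3 + 1, so a_3 = 1.
  3 = 3*1 + 0, so a_4 = 3.
The remainder reaches 0 after 5 divisions, so the expansion has 5 partial quotients, read off in order.

[0; 1, 3, 1, 3]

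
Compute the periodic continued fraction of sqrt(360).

Write x_i = (sqrt(360) + m_i)/d_i with (m_0, d_0) = (0, 1). a_0 = floor(sqrt(360)) = 18, since 18^2 = 324 <= 360 < 361 = 19^2.
Iterate m_{i+1} = d_i*a_i - m_i, d_{i+1} = (360 - m_{i+1}^2)/d_i, a_{i+1} = floor((a_0 + m_{i+1})/d_{i+1}):
  m_1 = 1*18 - 0 = 18, d_1 = (360 - 18^2)/1 = 36/1 = 36, a_1 = floor((18 + 18)/36) = 1.
  m_2 = 36*1 - 18 = 18, d_2 = (360 - 18^2)/36 = 36/36 = 1, a_2 = floor((18 + 18)/1) = 36.
  m_3 = 1*36 - 18 = 18, d_3 = (360 - 18^2)/1 = 36/1 = 36: (m_3, d_3) = (m_1, d_1) = (18, 36), so from here the quotients repeat a_1, a_2; the period length is 2.
Hence the expansion of sqrt(360) is a_0 = 18 followed by the repeating block 1, 36 (period 2).

[18; (1, 36)]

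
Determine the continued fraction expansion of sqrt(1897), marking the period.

Write x_i = (sqrt(1897) + m_i)/d_i with (m_0, d_0) = (0, 1). a_0 = floor(sqrt(1897)) = 43, since 43^2 = 1849 <= 1897 < 1936 = 44^2.
Iterate m_{i+1} = d_i*a_i - m_i, d_{i+1} = (1897 - m_{i+1}^2)/d_i, a_{i+1} = floor((a_0 + m_{i+1})/d_{i+1}):
  m_1 = 1*43 - 0 = 43, d_1 = (1897 - 43^2)/1 = 48/1 = 48, a_1 = floor((43 + 43)/48) = 1.
  m_2 = 48*1 - 43 = 5, d_2 = (1897 - 5^2)/48 = 1872/48 = 39, a_2 = floor((43 + 5)/39) = 1.
  m_3 = 39*1 - 5 = 34, d_3 = (1897 - 34^2)/39 = 741/39 = 19, a_3 = floor((43 + 34)/19) = 4.
  m_4 = 19*4 - 34 = 42, d_4 = (1897 - 42^2)/19 = 133/19 = 7, a_4 = floor((43 + 42)/7) = 12.
  m_5 = 7*12 - 42 = 42, d_5 = (1897 - 42^2)/7 = 133/7 = 19, a_5 = floor((43 + 42)/19) = 4.
  m_6 = 19*4 - 42 = 34, d_6 = (1897 - 34^2)/19 = 741/19 = 39, a_6 = floor((43 + 34)/39) = 1.
  m_7 = 39*1 - 34 = 5, d_7 = (1897 - 5^2)/39 = 1872/39 = 48, a_7 = floor((43 + 5)/48) = 1.
  m_8 = 48*1 - 5 = 43, d_8 = (1897 - 43^2)/48 = 48/48 = 1, a_8 = floor((43 + 43)/1) = 86.
  m_9 = 1*86 - 43 = 43, d_9 = (1897 - 43^2)/1 = 48/1 = 48: (m_9, d_9) = (m_1, d_1) = (43, 48), so from here the quotients repeat a_1, ..., a_8; the period length is 8.
Hence the expansion of sqrt(1897) is a_0 = 43 followed by the repeating block 1, 1, 4, 12, 4, 1, 1, 86 (period 8).

[43; (1, 1, 4, 12, 4, 1, 1, 86)]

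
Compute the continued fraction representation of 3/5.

Run the Euclidean algorithm on 3 and 5; the successive quotients are the partial quotients a_0, a_1, ... (each step inverts the fractional part left over by the previous one):
  3 = 0*5 + 3, so a_0 = 0.
  5 = 1*3 + 2, so a_1 = 1.
  3 = 1*2 + 1, so a_2 = 1.
  2 = 2*1 + 0, so a_3 = 2.
The remainder reaches 0 after 4 divisions, so the expansion has 4 partial quotients, read off in order.

[0; 1, 1, 2]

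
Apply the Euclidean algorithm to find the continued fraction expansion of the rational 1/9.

Run the Euclidean algorithm on 1 and 9; the successive quotients are the partial quotients a_0, a_1, ... (each step inverts the fractional part left over by the previous one):
  1 = 0*9 + 1, so a_0 = 0.
  9 = 9*1 + 0, so a_1 = 9.
The remainder reaches 0 after 2 divisions, so the expansion has 2 partial quotients, read off in order.

[0; 9]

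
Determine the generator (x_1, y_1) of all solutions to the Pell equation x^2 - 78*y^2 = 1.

First expand sqrt(78) as a continued fraction. With x_i = (sqrt(78) + m_i)/d_i and (m_0, d_0) = (0, 1): a_0 = floor(sqrt(78)) = 8, since 8^2 = 64 <= 78 < 81 = 9^2.
Iterate m_{i+1} = d_i*a_i - m_i, d_{i+1} = (78 - m_{i+1}^2)/d_i, a_{i+1} = floor((a_0 + m_{i+1})/d_{i+1}):
  m_1 = 1*8 - 0 = 8, d_1 = (78 - 8^2)/1 = 14/1 = 14, a_1 = floor((8 + 8)/14) = 1.
  m_2 = 14*1 - 8 = 6, d_2 = (78 - 6^2)/14 = 42/14 = 3, a_2 = floor((8 + 6)/3) = 4.
  m_3 = 3*4 - 6 = 6, d_3 = (78 - 6^2)/3 = 42/3 = 14, a_3 = floor((8 + 6)/14) = 1.
  m_4 = 14*1 - 6 = 8, d_4 = (78 - 8^2)/14 = 14/14 = 1, a_4 = floor((8 + 8)/1) = 16.
  m_5 = 1*16 - 8 = 8, d_5 = (78 - 8^2)/1 = 14/1 = 14: (m_5, d_5) = (m_1, d_1) = (8, 14), so from here the quotients repeat a_1, ..., a_4; the period length is 4.
So sqrt(78) = [8; (1, 4, 1, 16)] with period length k = 4.
k is even, so the fundamental solution of x^2 - 78y^2 = 1 is (p_{k-1}, q_{k-1}) = (p_3, q_3); compute convergents through index 3.
Convergents (p_i = a_i*p_{i-1} + p_{i-2}, q_i = a_i*q_{i-1} + q_{i-2} with p_{-2}=0, p_{-1}=1, q_{-2}=1, q_{-1}=0):
  i=0: a_0=8, p_0 = 8*1 + 0 = 8, q_0 = 8*0 + 1 = 1.
  i=1: a_1=1, p_1 = 1*8 + 1 = 9, q_1 = 1*1 + 0 = 1.
  i=2: a_2=4, p_2 = 4*9 + 8 = 44, q_2 = 4*1 + 1 = 5.
  i=3: a_3=1, p_3 = 1*44 + 9 = 53, q_3 = 1*5 + 1 = 6.
Check: 53^2 - 78*6^2 = 2809 - 2808 = 1, so (x, y) = (53, 6) solves the equation, and by the theorem it is the least positive solution.

(x, y) = (53, 6)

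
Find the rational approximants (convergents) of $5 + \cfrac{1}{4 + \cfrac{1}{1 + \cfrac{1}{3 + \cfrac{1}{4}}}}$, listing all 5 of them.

Using the convergent recurrence p_i = a_i*p_{i-1} + p_{i-2}, q_i = a_i*q_{i-1} + q_{i-2} with p_{-2}=0, p_{-1}=1, q_{-2}=1, q_{-1}=0:
  i=0: a_0=5, p_0 = 5*1 + 0 = 5, q_0 = 5*0 + 1 = 1.
  i=1: a_1=4, p_1 = 4*5 + 1 = 21, q_1 = 4*1 + 0 = 4.
  i=2: a_2=1, p_2 = 1*21 + 5 = 26, q_2 = 1*4 + 1 = 5.
  i=3: a_3=3, p_3 = 3*26 + 21 = 99, q_3 = 3*5 + 4 = 19.
  i=4: a_4=4, p_4 = 4*99 + 26 = 422, q_4 = 4*19 + 5 = 81.

5/1, 21/4, 26/5, 99/19, 422/81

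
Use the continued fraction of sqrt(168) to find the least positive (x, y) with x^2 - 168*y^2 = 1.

(x, y) = (13, 1)

First expand sqrt(168) as a continued fraction. With x_i = (sqrt(168) + m_i)/d_i and (m_0, d_0) = (0, 1): a_0 = floor(sqrt(168)) = 12, since 12^2 = 144 <= 168 < 169 = 13^2.
Iterate m_{i+1} = d_i*a_i - m_i, d_{i+1} = (168 - m_{i+1}^2)/d_i, a_{i+1} = floor((a_0 + m_{i+1})/d_{i+1}):
  m_1 = 1*12 - 0 = 12, d_1 = (168 - 12^2)/1 = 24/1 = 24, a_1 = floor((12 + 12)/24) = 1.
  m_2 = 24*1 - 12 = 12, d_2 = (168 - 12^2)/24 = 24/24 = 1, a_2 = floor((12 + 12)/1) = 24.
  m_3 = 1*24 - 12 = 12, d_3 = (168 - 12^2)/1 = 24/1 = 24: (m_3, d_3) = (m_1, d_1) = (12, 24), so from here the quotients repeat a_1, a_2; the period length is 2.
So sqrt(168) = [12; (1, 24)] with period length k = 2.
k is even, so the fundamental solution of x^2 - 168y^2 = 1 is (p_{k-1}, q_{k-1}) = (p_1, q_1); compute convergents through index 1.
Convergents (p_i = a_i*p_{i-1} + p_{i-2}, q_i = a_i*q_{i-1} + q_{i-2} with p_{-2}=0, p_{-1}=1, q_{-2}=1, q_{-1}=0):
  i=0: a_0=12, p_0 = 12*1 + 0 = 12, q_0 = 12*0 + 1 = 1.
  i=1: a_1=1, p_1 = 1*12 + 1 = 13, q_1 = 1*1 + 0 = 1.
Check: 13^2 - 168*1^2 = 169 - 168 = 1, so (x, y) = (13, 1) solves the equation, and by the theorem it is the least positive solution.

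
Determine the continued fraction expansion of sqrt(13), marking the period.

Write x_i = (sqrt(13) + m_i)/d_i with (m_0, d_0) = (0, 1). a_0 = floor(sqrt(13)) = 3, since 3^2 = 9 <= 13 < 16 = 4^2.
Iterate m_{i+1} = d_i*a_i - m_i, d_{i+1} = (13 - m_{i+1}^2)/d_i, a_{i+1} = floor((a_0 + m_{i+1})/d_{i+1}):
  m_1 = 1*3 - 0 = 3, d_1 = (13 - 3^2)/1 = 4/1 = 4, a_1 = floor((3 + 3)/4) = 1.
  m_2 = 4*1 - 3 = 1, d_2 = (13 - 1^2)/4 = 12/4 = 3, a_2 = floor((3 + 1)/3) = 1.
  m_3 = 3*1 - 1 = 2, d_3 = (13 - 2^2)/3 = 9/3 = 3, a_3 = floor((3 + 2)/3) = 1.
  m_4 = 3*1 - 2 = 1, d_4 = (13 - 1^2)/3 = 12/3 = 4, a_4 = floor((3 + 1)/4) = 1.
  m_5 = 4*1 - 1 = 3, d_5 = (13 - 3^2)/4 = 4/4 = 1, a_5 = floor((3 + 3)/1) = 6.
  m_6 = 1*6 - 3 = 3, d_6 = (13 - 3^2)/1 = 4/1 = 4: (m_6, d_6) = (m_1, d_1) = (3, 4), so from here the quotients repeat a_1, ..., a_5; the period length is 5.
Hence the expansion of sqrt(13) is a_0 = 3 followed by the repeating block 1, 1, 1, 1, 6 (period 5).

[3; (1, 1, 1, 1, 6)]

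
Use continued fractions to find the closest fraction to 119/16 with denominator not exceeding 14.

Expand x = 119/16 as a continued fraction with the Euclidean algorithm:
  119 = 7*16 + 7, so a_0 = 7.
  16 = 2*7 + 2, so a_1 = 2.
  7 = 3*2 + 1, so a_2 = 3.
  2 = 2*1 + 0, so a_3 = 2.
so x = [7; 2, 3, 2].
Convergents (p_i = a_i*p_{i-1} + p_{i-2}, q_i = a_i*q_{i-1} + q_{i-2} with p_{-2}=0, p_{-1}=1, q_{-2}=1, q_{-1}=0), until the denominator exceeds 14:
  i=0: a_0=7, p_0 = 7*1 + 0 = 7, q_0 = 7*0 + 1 = 1.
  i=1: a_1=2, p_1 = 2*7 + 1 = 15, q_1 = 2*1 + 0 = 2.
  i=2: a_2=3, p_2 = 3*15 + 7 = 52, q_2 = 3*2 + 1 = 7.
  i=3: a_3=2, p_3 = 2*52 + 15 = 119, q_3 = 2*7 + 2 = 16.
q_3 = 16 > 14, so the last convergent with denominator <= 14 is p_2/q_2 = 52/7.
The closest fraction with denominator <= 14 is either p_2/q_2 or the intermediate fraction (k*p_2 + p_1)/(k*q_2 + q_1) with the largest k >= 1 whose denominator stays <= 14; these approach x as k grows, and every other convergent or intermediate fraction in range is farther away.
Largest k: floor((14 - q_1)/q_2) = floor((14 - 2)/7) = 1.
That gives (1*52 + 15)/(1*7 + 2) = 67/9.
Compare the errors: |x - 52/7| = |119*7 - 52*16|/(16*7) = 1/112, and |x - 67/9| = |119*9 - 67*16|/(16*9) = 1/144.
Cross-multiplying, 1*112 = 112 < 144 = 1*144, so 1/144 is smaller: the intermediate fraction 67/9 is closer to x than 52/7.

67/9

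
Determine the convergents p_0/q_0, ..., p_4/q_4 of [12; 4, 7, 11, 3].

12/1, 49/4, 355/29, 3954/323, 12217/998

Using the convergent recurrence p_i = a_i*p_{i-1} + p_{i-2}, q_i = a_i*q_{i-1} + q_{i-2} with p_{-2}=0, p_{-1}=1, q_{-2}=1, q_{-1}=0:
  i=0: a_0=12, p_0 = 12*1 + 0 = 12, q_0 = 12*0 + 1 = 1.
  i=1: a_1=4, p_1 = 4*12 + 1 = 49, q_1 = 4*1 + 0 = 4.
  i=2: a_2=7, p_2 = 7*49 + 12 = 355, q_2 = 7*4 + 1 = 29.
  i=3: a_3=11, p_3 = 11*355 + 49 = 3954, q_3 = 11*29 + 4 = 323.
  i=4: a_4=3, p_4 = 3*3954 + 355 = 12217, q_4 = 3*323 + 29 = 998.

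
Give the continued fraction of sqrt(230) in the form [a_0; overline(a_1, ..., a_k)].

[15; overline(6, 30)]

Write x_i = (sqrt(230) + m_i)/d_i with (m_0, d_0) = (0, 1). a_0 = floor(sqrt(230)) = 15, since 15^2 = 225 <= 230 < 256 = 16^2.
Iterate m_{i+1} = d_i*a_i - m_i, d_{i+1} = (230 - m_{i+1}^2)/d_i, a_{i+1} = floor((a_0 + m_{i+1})/d_{i+1}):
  m_1 = 1*15 - 0 = 15, d_1 = (230 - 15^2)/1 = 5/1 = 5, a_1 = floor((15 + 15)/5) = 6.
  m_2 = 5*6 - 15 = 15, d_2 = (230 - 15^2)/5 = 5/5 = 1, a_2 = floor((15 + 15)/1) = 30.
  m_3 = 1*30 - 15 = 15, d_3 = (230 - 15^2)/1 = 5/1 = 5: (m_3, d_3) = (m_1, d_1) = (15, 5), so from here the quotients repeat a_1, a_2; the period length is 2.
Hence the expansion of sqrt(230) is a_0 = 15 followed by the repeating block 6, 30 (period 2).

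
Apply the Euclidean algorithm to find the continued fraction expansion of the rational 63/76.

[0; 1, 4, 1, 5, 2]

Run the Euclidean algorithm on 63 and 76; the successive quotients are the partial quotients a_0, a_1, ... (each step inverts the fractional part left over by the previous one):
  63 = 0*76 + 63, so a_0 = 0.
  76 = 1*63 + 13, so a_1 = 1.
  63 = 4*13 + 11, so a_2 = 4.
  13 = 1*11 + 2, so a_3 = 1.
  11 = 5*2 + 1, so a_4 = 5.
  2 = 2*1 + 0, so a_5 = 2.
The remainder reaches 0 after 6 divisions, so the expansion has 6 partial quotients, read off in order.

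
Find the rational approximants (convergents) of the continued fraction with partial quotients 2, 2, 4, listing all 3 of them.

2/1, 5/2, 22/9

Using the convergent recurrence p_i = a_i*p_{i-1} + p_{i-2}, q_i = a_i*q_{i-1} + q_{i-2} with p_{-2}=0, p_{-1}=1, q_{-2}=1, q_{-1}=0:
  i=0: a_0=2, p_0 = 2*1 + 0 = 2, q_0 = 2*0 + 1 = 1.
  i=1: a_1=2, p_1 = 2*2 + 1 = 5, q_1 = 2*1 + 0 = 2.
  i=2: a_2=4, p_2 = 4*5 + 2 = 22, q_2 = 4*2 + 1 = 9.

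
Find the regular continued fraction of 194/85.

Run the Euclidean algorithm on 194 and 85; the successive quotients are the partial quotients a_0, a_1, ... (each step inverts the fractional part left over by the previous one):
  194 = 2*85 + 24, so a_0 = 2.
  85 = 3*24 + 13, so a_1 = 3.
  24 = 1*13 + 11, so a_2 = 1.
  13 = 1*11 + 2, so a_3 = 1.
  11 = 5*2 + 1, so a_4 = 5.
  2 = 2*1 + 0, so a_5 = 2.
The remainder reaches 0 after 6 divisions, so the expansion has 6 partial quotients, read off in order.

[2; 3, 1, 1, 5, 2]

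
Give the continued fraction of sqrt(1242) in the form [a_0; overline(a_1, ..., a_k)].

Write x_i = (sqrt(1242) + m_i)/d_i with (m_0, d_0) = (0, 1). a_0 = floor(sqrt(1242)) = 35, since 35^2 = 1225 <= 1242 < 1296 = 36^2.
Iterate m_{i+1} = d_i*a_i - m_i, d_{i+1} = (1242 - m_{i+1}^2)/d_i, a_{i+1} = floor((a_0 + m_{i+1})/d_{i+1}):
  m_1 = 1*35 - 0 = 35, d_1 = (1242 - 35^2)/1 = 17/1 = 17, a_1 = floor((35 + 35)/17) = 4.
  m_2 = 17*4 - 35 = 33, d_2 = (1242 - 33^2)/17 = 153/17 = 9, a_2 = floor((35 + 33)/9) = 7.
  m_3 = 9*7 - 33 = 30, d_3 = (1242 - 30^2)/9 = 342/9 = 38, a_3 = floor((35 + 30)/38) = 1.
  m_4 = 38*1 - 30 = 8, d_4 = (1242 - 8^2)/38 = 1178/38 = 31, a_4 = floor((35 + 8)/31) = 1.
  m_5 = 31*1 - 8 = 23, d_5 = (1242 - 23^2)/31 = 713/31 = 23, a_5 = floor((35 + 23)/23) = 2.
  m_6 = 23*2 - 23 = 23, d_6 = (1242 - 23^2)/23 = 713/23 = 31, a_6 = floor((35 + 23)/31) = 1.
  m_7 = 31*1 - 23 = 8, d_7 = (1242 - 8^2)/31 = 1178/31 = 38, a_7 = floor((35 + 8)/38) = 1.
  m_8 = 38*1 - 8 = 30, d_8 = (1242 - 30^2)/38 = 342/38 = 9, a_8 = floor((35 + 30)/9) = 7.
  m_9 = 9*7 - 30 = 33, d_9 = (1242 - 33^2)/9 = 153/9 = 17, a_9 = floor((35 + 33)/17) = 4.
  m_10 = 17*4 - 33 = 35, d_10 = (1242 - 35^2)/17 = 17/17 = 1, a_10 = floor((35 + 35)/1) = 70.
  m_11 = 1*70 - 35 = 35, d_11 = (1242 - 35^2)/1 = 17/1 = 17: (m_11, d_11) = (m_1, d_1) = (35, 17), so from here the quotients repeat a_1, ..., a_10; the period length is 10.
Hence the expansion of sqrt(1242) is a_0 = 35 followed by the repeating block 4, 7, 1, 1, 2, 1, 1, 7, 4, 70 (period 10).

[35; overline(4, 7, 1, 1, 2, 1, 1, 7, 4, 70)]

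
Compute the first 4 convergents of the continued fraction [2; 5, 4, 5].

2/1, 11/5, 46/21, 241/110

Using the convergent recurrence p_i = a_i*p_{i-1} + p_{i-2}, q_i = a_i*q_{i-1} + q_{i-2} with p_{-2}=0, p_{-1}=1, q_{-2}=1, q_{-1}=0:
  i=0: a_0=2, p_0 = 2*1 + 0 = 2, q_0 = 2*0 + 1 = 1.
  i=1: a_1=5, p_1 = 5*2 + 1 = 11, q_1 = 5*1 + 0 = 5.
  i=2: a_2=4, p_2 = 4*11 + 2 = 46, q_2 = 4*5 + 1 = 21.
  i=3: a_3=5, p_3 = 5*46 + 11 = 241, q_3 = 5*21 + 5 = 110.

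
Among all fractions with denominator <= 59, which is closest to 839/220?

Expand x = 839/220 as a continued fraction with the Euclidean algorithm:
  839 = 3*220 + 179, so a_0 = 3.
  220 = 1*179 + 41, so a_1 = 1.
  179 = 4*41 + 15, so a_2 = 4.
  41 = 2*15 + 11, so a_3 = 2.
  15 = 1*11 + 4, so a_4 = 1.
  11 = 2*4 + 3, so a_5 = 2.
  4 = 1*3 + 1, so a_6 = 1.
  3 = 3*1 + 0, so a_7 = 3.
so x = [3; 1, 4, 2, 1, 2, 1, 3].
Convergents (p_i = a_i*p_{i-1} + p_{i-2}, q_i = a_i*q_{i-1} + q_{i-2} with p_{-2}=0, p_{-1}=1, q_{-2}=1, q_{-1}=0), until the denominator exceeds 59:
  i=0: a_0=3, p_0 = 3*1 + 0 = 3, q_0 = 3*0 + 1 = 1.
  i=1: a_1=1, p_1 = 1*3 + 1 = 4, q_1 = 1*1 + 0 = 1.
  i=2: a_2=4, p_2 = 4*4 + 3 = 19, q_2 = 4*1 + 1 = 5.
  i=3: a_3=2, p_3 = 2*19 + 4 = 42, q_3 = 2*5 + 1 = 11.
  i=4: a_4=1, p_4 = 1*42 + 19 = 61, q_4 = 1*11 + 5 = 16.
  i=5: a_5=2, p_5 = 2*61 + 42 = 164, q_5 = 2*16 + 11 = 43.
  i=6: a_6=1, p_6 = 1*164 + 61 = 225, q_6 = 1*43 + 16 = 59.
  i=7: a_7=3, p_7 = 3*225 + 164 = 839, q_7 = 3*59 + 43 = 220.
q_7 = 220 > 59, so the last convergent with denominator <= 59 is p_6/q_6 = 225/59.
The closest fraction with denominator <= 59 is either p_6/q_6 or the intermediate fraction (k*p_6 + p_5)/(k*q_6 + q_5) with the largest k >= 1 whose denominator stays <= 59; these approach x as k grows, and every other convergent or intermediate fraction in range is farther away.
Largest k: floor((59 - q_5)/q_6) = floor((59 - 43)/59) = 0.
Since k = 0, no intermediate fraction beyond p_6/q_6 has denominator <= 59, so the convergent 225/59 is the closest (its error is |839*59 - 225*220|/(220*59) = 1/12980).

225/59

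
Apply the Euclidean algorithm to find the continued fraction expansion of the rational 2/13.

[0; 6, 2]

Run the Euclidean algorithm on 2 and 13; the successive quotients are the partial quotients a_0, a_1, ... (each step inverts the fractional part left over by the previous one):
  2 = 0*13 + 2, so a_0 = 0.
  13 = 6*2 + 1, so a_1 = 6.
  2 = 2*1 + 0, so a_2 = 2.
The remainder reaches 0 after 3 divisions, so the expansion has 3 partial quotients, read off in order.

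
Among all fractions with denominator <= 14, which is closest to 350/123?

37/13

Expand x = 350/123 as a continued fraction with the Euclidean algorithm:
  350 = 2*123 + 104, so a_0 = 2.
  123 = 1*104 + 19, so a_1 = 1.
  104 = 5*19 + 9, so a_2 = 5.
  19 = 2*9 + 1, so a_3 = 2.
  9 = 9*1 + 0, so a_4 = 9.
so x = [2; 1, 5, 2, 9].
Convergents (p_i = a_i*p_{i-1} + p_{i-2}, q_i = a_i*q_{i-1} + q_{i-2} with p_{-2}=0, p_{-1}=1, q_{-2}=1, q_{-1}=0), until the denominator exceeds 14:
  i=0: a_0=2, p_0 = 2*1 + 0 = 2, q_0 = 2*0 + 1 = 1.
  i=1: a_1=1, p_1 = 1*2 + 1 = 3, q_1 = 1*1 + 0 = 1.
  i=2: a_2=5, p_2 = 5*3 + 2 = 17, q_2 = 5*1 + 1 = 6.
  i=3: a_3=2, p_3 = 2*17 + 3 = 37, q_3 = 2*6 + 1 = 13.
  i=4: a_4=9, p_4 = 9*37 + 17 = 350, q_4 = 9*13 + 6 = 123.
q_4 = 123 > 14, so the last convergent with denominator <= 14 is p_3/q_3 = 37/13.
The closest fraction with denominator <= 14 is either p_3/q_3 or the intermediate fraction (k*p_3 + p_2)/(k*q_3 + q_2) with the largest k >= 1 whose denominator stays <= 14; these approach x as k grows, and every other convergent or intermediate fraction in range is farther away.
Largest k: floor((14 - q_2)/q_3) = floor((14 - 6)/13) = 0.
Since k = 0, no intermediate fraction beyond p_3/q_3 has denominator <= 14, so the convergent 37/13 is the closest (its error is |350*13 - 37*123|/(123*13) = 1/1599).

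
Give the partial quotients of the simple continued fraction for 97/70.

[1; 2, 1, 1, 2, 5]

Run the Euclidean algorithm on 97 and 70; the successive quotients are the partial quotients a_0, a_1, ... (each step inverts the fractional part left over by the previous one):
  97 = 1*70 + 27, so a_0 = 1.
  70 = 2*27 + 16, so a_1 = 2.
  27 = 1*16 + 11, so a_2 = 1.
  16 = 1*11 + 5, so a_3 = 1.
  11 = 2*5 + 1, so a_4 = 2.
  5 = 5*1 + 0, so a_5 = 5.
The remainder reaches 0 after 6 divisions, so the expansion has 6 partial quotients, read off in order.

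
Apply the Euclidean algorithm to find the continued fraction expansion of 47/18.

Run the Euclidean algorithm on 47 and 18; the successive quotients are the partial quotients a_0, a_1, ... (each step inverts the fractional part left over by the previous one):
  47 = 2*18 + 11, so a_0 = 2.
  18 = 1*11 + 7, so a_1 = 1.
  11 = 1*7 + 4, so a_2 = 1.
  7 = 1*4 + 3, so a_3 = 1.
  4 = 1*3 + 1, so a_4 = 1.
  3 = 3*1 + 0, so a_5 = 3.
The remainder reaches 0 after 6 divisions, so the expansion has 6 partial quotients, read off in order.

[2; 1, 1, 1, 1, 3]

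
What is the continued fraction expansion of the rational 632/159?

Run the Euclidean algorithm on 632 and 159; the successive quotients are the partial quotients a_0, a_1, ... (each step inverts the fractional part left over by the previous one):
  632 = 3*159 + 155, so a_0 = 3.
  159 = 1*155 + 4, so a_1 = 1.
  155 = 38*4 + 3, so a_2 = 38.
  4 = 1*3 + 1, so a_3 = 1.
  3 = 3*1 + 0, so a_4 = 3.
The remainder reaches 0 after 5 divisions, so the expansion has 5 partial quotients, read off in order.

[3; 1, 38, 1, 3]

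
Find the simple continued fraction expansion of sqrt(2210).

Write x_i = (sqrt(2210) + m_i)/d_i with (m_0, d_0) = (0, 1). a_0 = floor(sqrt(2210)) = 47, since 47^2 = 2209 <= 2210 < 2304 = 48^2.
Iterate m_{i+1} = d_i*a_i - m_i, d_{i+1} = (2210 - m_{i+1}^2)/d_i, a_{i+1} = floor((a_0 + m_{i+1})/d_{i+1}):
  m_1 = 1*47 - 0 = 47, d_1 = (2210 - 47^2)/1 = 1/1 = 1, a_1 = floor((47 + 47)/1) = 94.
  m_2 = 1*94 - 47 = 47, d_2 = (2210 - 47^2)/1 = 1/1 = 1: (m_2, d_2) = (m_1, d_1) = (47, 1), so from here the quotient a_1 repeats; the period length is 1.
Hence the expansion of sqrt(2210) is a_0 = 47 followed by the repeating block 94 (period 1).

[47; (94)]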